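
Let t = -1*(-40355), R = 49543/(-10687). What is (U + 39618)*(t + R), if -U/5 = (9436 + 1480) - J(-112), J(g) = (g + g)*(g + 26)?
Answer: 35083550016436/10687 ≈ 3.2828e+9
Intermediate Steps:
R = -49543/10687 (R = 49543*(-1/10687) = -49543/10687 ≈ -4.6358)
J(g) = 2*g*(26 + g) (J(g) = (2*g)*(26 + g) = 2*g*(26 + g))
U = 41740 (U = -5*((9436 + 1480) - 2*(-112)*(26 - 112)) = -5*(10916 - 2*(-112)*(-86)) = -5*(10916 - 1*19264) = -5*(10916 - 19264) = -5*(-8348) = 41740)
t = 40355
(U + 39618)*(t + R) = (41740 + 39618)*(40355 - 49543/10687) = 81358*(431224342/10687) = 35083550016436/10687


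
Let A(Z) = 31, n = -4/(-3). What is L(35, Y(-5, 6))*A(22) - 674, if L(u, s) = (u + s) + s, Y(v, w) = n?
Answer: 1481/3 ≈ 493.67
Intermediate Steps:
n = 4/3 (n = -4*(-⅓) = 4/3 ≈ 1.3333)
Y(v, w) = 4/3
L(u, s) = u + 2*s (L(u, s) = (s + u) + s = u + 2*s)
L(35, Y(-5, 6))*A(22) - 674 = (35 + 2*(4/3))*31 - 674 = (35 + 8/3)*31 - 674 = (113/3)*31 - 674 = 3503/3 - 674 = 1481/3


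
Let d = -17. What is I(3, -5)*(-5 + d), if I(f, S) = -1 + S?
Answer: 132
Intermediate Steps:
I(3, -5)*(-5 + d) = (-1 - 5)*(-5 - 17) = -6*(-22) = 132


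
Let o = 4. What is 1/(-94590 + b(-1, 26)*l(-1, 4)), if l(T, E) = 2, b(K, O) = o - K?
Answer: -1/94580 ≈ -1.0573e-5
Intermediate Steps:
b(K, O) = 4 - K
1/(-94590 + b(-1, 26)*l(-1, 4)) = 1/(-94590 + (4 - 1*(-1))*2) = 1/(-94590 + (4 + 1)*2) = 1/(-94590 + 5*2) = 1/(-94590 + 10) = 1/(-94580) = -1/94580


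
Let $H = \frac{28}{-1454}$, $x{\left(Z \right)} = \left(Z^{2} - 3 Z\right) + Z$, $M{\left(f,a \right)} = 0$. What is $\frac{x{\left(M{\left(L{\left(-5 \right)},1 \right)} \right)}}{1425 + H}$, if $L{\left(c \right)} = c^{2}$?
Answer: $0$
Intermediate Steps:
$x{\left(Z \right)} = Z^{2} - 2 Z$
$H = - \frac{14}{727}$ ($H = 28 \left(- \frac{1}{1454}\right) = - \frac{14}{727} \approx -0.019257$)
$\frac{x{\left(M{\left(L{\left(-5 \right)},1 \right)} \right)}}{1425 + H} = \frac{0 \left(-2 + 0\right)}{1425 - \frac{14}{727}} = \frac{0 \left(-2\right)}{\frac{1035961}{727}} = \frac{727}{1035961} \cdot 0 = 0$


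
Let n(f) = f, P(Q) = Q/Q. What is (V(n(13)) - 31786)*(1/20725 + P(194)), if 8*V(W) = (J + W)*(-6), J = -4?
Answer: -1317873073/41450 ≈ -31794.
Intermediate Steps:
P(Q) = 1
V(W) = 3 - 3*W/4 (V(W) = ((-4 + W)*(-6))/8 = (24 - 6*W)/8 = 3 - 3*W/4)
(V(n(13)) - 31786)*(1/20725 + P(194)) = ((3 - ¾*13) - 31786)*(1/20725 + 1) = ((3 - 39/4) - 31786)*(1/20725 + 1) = (-27/4 - 31786)*(20726/20725) = -127171/4*20726/20725 = -1317873073/41450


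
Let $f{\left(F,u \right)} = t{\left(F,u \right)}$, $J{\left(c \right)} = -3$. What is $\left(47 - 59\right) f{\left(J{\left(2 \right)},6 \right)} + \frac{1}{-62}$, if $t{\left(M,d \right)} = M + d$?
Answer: $- \frac{2233}{62} \approx -36.016$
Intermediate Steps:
$f{\left(F,u \right)} = F + u$
$\left(47 - 59\right) f{\left(J{\left(2 \right)},6 \right)} + \frac{1}{-62} = \left(47 - 59\right) \left(-3 + 6\right) + \frac{1}{-62} = \left(47 - 59\right) 3 - \frac{1}{62} = \left(-12\right) 3 - \frac{1}{62} = -36 - \frac{1}{62} = - \frac{2233}{62}$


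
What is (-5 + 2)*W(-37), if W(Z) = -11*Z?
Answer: -1221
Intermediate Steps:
(-5 + 2)*W(-37) = (-5 + 2)*(-11*(-37)) = -3*407 = -1221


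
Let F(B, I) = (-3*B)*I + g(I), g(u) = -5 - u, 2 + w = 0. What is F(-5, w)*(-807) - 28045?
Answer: -1414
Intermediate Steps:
w = -2 (w = -2 + 0 = -2)
F(B, I) = -5 - I - 3*B*I (F(B, I) = (-3*B)*I + (-5 - I) = -3*B*I + (-5 - I) = -5 - I - 3*B*I)
F(-5, w)*(-807) - 28045 = (-5 - 1*(-2) - 3*(-5)*(-2))*(-807) - 28045 = (-5 + 2 - 30)*(-807) - 28045 = -33*(-807) - 28045 = 26631 - 28045 = -1414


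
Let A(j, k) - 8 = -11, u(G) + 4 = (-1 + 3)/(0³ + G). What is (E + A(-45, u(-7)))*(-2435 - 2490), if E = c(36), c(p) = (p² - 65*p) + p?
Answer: 4979175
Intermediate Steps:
u(G) = -4 + 2/G (u(G) = -4 + (-1 + 3)/(0³ + G) = -4 + 2/(0 + G) = -4 + 2/G)
c(p) = p² - 64*p
A(j, k) = -3 (A(j, k) = 8 - 11 = -3)
E = -1008 (E = 36*(-64 + 36) = 36*(-28) = -1008)
(E + A(-45, u(-7)))*(-2435 - 2490) = (-1008 - 3)*(-2435 - 2490) = -1011*(-4925) = 4979175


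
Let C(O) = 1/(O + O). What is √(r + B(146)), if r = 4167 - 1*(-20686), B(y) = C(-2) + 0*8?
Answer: √99411/2 ≈ 157.65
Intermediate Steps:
C(O) = 1/(2*O)
B(y) = -¼ (B(y) = (½)/(-2) + 0*8 = (½)*(-½) + 0 = -¼ + 0 = -¼)
r = 24853 (r = 4167 + 20686 = 24853)
√(r + B(146)) = √(24853 - ¼) = √(99411/4) = √99411/2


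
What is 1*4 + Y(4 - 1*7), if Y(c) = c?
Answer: 1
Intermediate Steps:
1*4 + Y(4 - 1*7) = 1*4 + (4 - 1*7) = 4 + (4 - 7) = 4 - 3 = 1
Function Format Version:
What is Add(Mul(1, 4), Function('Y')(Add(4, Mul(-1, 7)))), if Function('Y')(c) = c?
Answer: 1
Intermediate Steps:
Add(Mul(1, 4), Function('Y')(Add(4, Mul(-1, 7)))) = Add(Mul(1, 4), Add(4, Mul(-1, 7))) = Add(4, Add(4, -7)) = Add(4, -3) = 1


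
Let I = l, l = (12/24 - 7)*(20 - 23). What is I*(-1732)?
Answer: -33774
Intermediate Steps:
l = 39/2 (l = (12*(1/24) - 7)*(-3) = (½ - 7)*(-3) = -13/2*(-3) = 39/2 ≈ 19.500)
I = 39/2 ≈ 19.500
I*(-1732) = (39/2)*(-1732) = -33774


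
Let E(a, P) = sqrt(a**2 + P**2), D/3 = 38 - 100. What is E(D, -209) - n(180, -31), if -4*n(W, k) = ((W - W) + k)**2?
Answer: 961/4 + sqrt(78277) ≈ 520.03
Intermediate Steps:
D = -186 (D = 3*(38 - 100) = 3*(-62) = -186)
E(a, P) = sqrt(P**2 + a**2)
n(W, k) = -k**2/4 (n(W, k) = -((W - W) + k)**2/4 = -(0 + k)**2/4 = -k**2/4)
E(D, -209) - n(180, -31) = sqrt((-209)**2 + (-186)**2) - (-1)*(-31)**2/4 = sqrt(43681 + 34596) - (-1)*961/4 = sqrt(78277) - 1*(-961/4) = sqrt(78277) + 961/4 = 961/4 + sqrt(78277)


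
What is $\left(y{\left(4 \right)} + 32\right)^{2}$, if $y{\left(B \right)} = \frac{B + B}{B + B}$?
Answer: $1089$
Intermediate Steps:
$y{\left(B \right)} = 1$ ($y{\left(B \right)} = \frac{2 B}{2 B} = 2 B \frac{1}{2 B} = 1$)
$\left(y{\left(4 \right)} + 32\right)^{2} = \left(1 + 32\right)^{2} = 33^{2} = 1089$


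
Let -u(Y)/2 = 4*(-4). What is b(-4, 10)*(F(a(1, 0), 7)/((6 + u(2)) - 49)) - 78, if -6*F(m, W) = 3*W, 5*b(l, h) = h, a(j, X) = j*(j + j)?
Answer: -851/11 ≈ -77.364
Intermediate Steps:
a(j, X) = 2*j**2 (a(j, X) = j*(2*j) = 2*j**2)
b(l, h) = h/5
F(m, W) = -W/2
u(Y) = 32 (u(Y) = -8*(-4) = -2*(-16) = 32)
b(-4, 10)*(F(a(1, 0), 7)/((6 + u(2)) - 49)) - 78 = ((1/5)*10)*((-1/2*7)/((6 + 32) - 49)) - 78 = 2*(-7/(2*(38 - 49))) - 78 = 2*(-7/2/(-11)) - 78 = 2*(-7/2*(-1/11)) - 78 = 2*(7/22) - 78 = 7/11 - 78 = -851/11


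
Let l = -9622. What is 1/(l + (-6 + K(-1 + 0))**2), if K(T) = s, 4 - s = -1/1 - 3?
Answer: -1/9618 ≈ -0.00010397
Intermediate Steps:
s = 8 (s = 4 - (-1/1 - 3) = 4 - (-1 - 3) = 4 - 1*(-4) = 4 + 4 = 8)
K(T) = 8
1/(l + (-6 + K(-1 + 0))**2) = 1/(-9622 + (-6 + 8)**2) = 1/(-9622 + 2**2) = 1/(-9622 + 4) = 1/(-9618) = -1/9618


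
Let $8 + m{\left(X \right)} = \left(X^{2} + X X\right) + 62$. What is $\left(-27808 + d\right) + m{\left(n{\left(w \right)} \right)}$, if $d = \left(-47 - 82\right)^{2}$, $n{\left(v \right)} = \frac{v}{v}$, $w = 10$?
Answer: $-11111$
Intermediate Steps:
$n{\left(v \right)} = 1$
$m{\left(X \right)} = 54 + 2 X^{2}$ ($m{\left(X \right)} = -8 + \left(\left(X^{2} + X X\right) + 62\right) = -8 + \left(\left(X^{2} + X^{2}\right) + 62\right) = -8 + \left(2 X^{2} + 62\right) = -8 + \left(62 + 2 X^{2}\right) = 54 + 2 X^{2}$)
$d = 16641$ ($d = \left(-129\right)^{2} = 16641$)
$\left(-27808 + d\right) + m{\left(n{\left(w \right)} \right)} = \left(-27808 + 16641\right) + \left(54 + 2 \cdot 1^{2}\right) = -11167 + \left(54 + 2 \cdot 1\right) = -11167 + \left(54 + 2\right) = -11167 + 56 = -11111$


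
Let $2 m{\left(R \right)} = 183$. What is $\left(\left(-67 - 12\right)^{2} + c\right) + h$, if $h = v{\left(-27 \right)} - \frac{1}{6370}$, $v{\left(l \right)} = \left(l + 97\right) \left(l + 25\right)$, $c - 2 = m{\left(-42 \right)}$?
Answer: $\frac{19729482}{3185} \approx 6194.5$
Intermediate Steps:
$m{\left(R \right)} = \frac{183}{2}$ ($m{\left(R \right)} = \frac{1}{2} \cdot 183 = \frac{183}{2}$)
$c = \frac{187}{2}$ ($c = 2 + \frac{183}{2} = \frac{187}{2} \approx 93.5$)
$v{\left(l \right)} = \left(25 + l\right) \left(97 + l\right)$ ($v{\left(l \right)} = \left(97 + l\right) \left(25 + l\right) = \left(25 + l\right) \left(97 + l\right)$)
$h = - \frac{891801}{6370}$ ($h = \left(2425 + \left(-27\right)^{2} + 122 \left(-27\right)\right) - \frac{1}{6370} = \left(2425 + 729 - 3294\right) - \frac{1}{6370} = -140 - \frac{1}{6370} = - \frac{891801}{6370} \approx -140.0$)
$\left(\left(-67 - 12\right)^{2} + c\right) + h = \left(\left(-67 - 12\right)^{2} + \frac{187}{2}\right) - \frac{891801}{6370} = \left(\left(-79\right)^{2} + \frac{187}{2}\right) - \frac{891801}{6370} = \left(6241 + \frac{187}{2}\right) - \frac{891801}{6370} = \frac{12669}{2} - \frac{891801}{6370} = \frac{19729482}{3185}$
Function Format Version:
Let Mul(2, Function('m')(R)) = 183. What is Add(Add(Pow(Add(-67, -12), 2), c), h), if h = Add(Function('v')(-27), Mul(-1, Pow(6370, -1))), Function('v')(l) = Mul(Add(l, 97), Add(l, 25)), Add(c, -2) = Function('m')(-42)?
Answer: Rational(19729482, 3185) ≈ 6194.5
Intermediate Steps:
Function('m')(R) = Rational(183, 2) (Function('m')(R) = Mul(Rational(1, 2), 183) = Rational(183, 2))
c = Rational(187, 2) (c = Add(2, Rational(183, 2)) = Rational(187, 2) ≈ 93.500)
Function('v')(l) = Mul(Add(25, l), Add(97, l)) (Function('v')(l) = Mul(Add(97, l), Add(25, l)) = Mul(Add(25, l), Add(97, l)))
h = Rational(-891801, 6370) (h = Add(Add(2425, Pow(-27, 2), Mul(122, -27)), Mul(-1, Pow(6370, -1))) = Add(Add(2425, 729, -3294), Mul(-1, Rational(1, 6370))) = Add(-140, Rational(-1, 6370)) = Rational(-891801, 6370) ≈ -140.00)
Add(Add(Pow(Add(-67, -12), 2), c), h) = Add(Add(Pow(Add(-67, -12), 2), Rational(187, 2)), Rational(-891801, 6370)) = Add(Add(Pow(-79, 2), Rational(187, 2)), Rational(-891801, 6370)) = Add(Add(6241, Rational(187, 2)), Rational(-891801, 6370)) = Add(Rational(12669, 2), Rational(-891801, 6370)) = Rational(19729482, 3185)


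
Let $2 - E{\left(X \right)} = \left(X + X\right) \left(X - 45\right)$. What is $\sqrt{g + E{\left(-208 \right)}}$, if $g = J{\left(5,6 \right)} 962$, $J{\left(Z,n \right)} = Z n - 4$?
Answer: $i \sqrt{80234} \approx 283.26 i$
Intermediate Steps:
$J{\left(Z,n \right)} = -4 + Z n$
$E{\left(X \right)} = 2 - 2 X \left(-45 + X\right)$ ($E{\left(X \right)} = 2 - \left(X + X\right) \left(X - 45\right) = 2 - 2 X \left(-45 + X\right)$)
$g = 25012$ ($g = \left(-4 + 5 \cdot 6\right) 962 = \left(-4 + 30\right) 962 = 26 \cdot 962 = 25012$)
$\sqrt{g + E{\left(-208 \right)}} = \sqrt{25012 + \left(2 - 2 \left(-208\right)^{2} + 90 \left(-208\right)\right)} = \sqrt{25012 - 105246} = \sqrt{-80234} = i \sqrt{80234}$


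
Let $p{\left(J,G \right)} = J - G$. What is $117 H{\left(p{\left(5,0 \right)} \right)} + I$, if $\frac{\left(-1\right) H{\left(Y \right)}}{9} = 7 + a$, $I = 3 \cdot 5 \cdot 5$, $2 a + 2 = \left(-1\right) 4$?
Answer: $-4137$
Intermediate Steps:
$a = -3$ ($a = -1 + \frac{\left(-1\right) 4}{2} = -1 + \frac{1}{2} \left(-4\right) = -1 - 2 = -3$)
$I = 75$ ($I = 15 \cdot 5 = 75$)
$H{\left(Y \right)} = -36$ ($H{\left(Y \right)} = - 9 \left(7 - 3\right) = \left(-9\right) 4 = -36$)
$117 H{\left(p{\left(5,0 \right)} \right)} + I = 117 \left(-36\right) + 75 = -4212 + 75 = -4137$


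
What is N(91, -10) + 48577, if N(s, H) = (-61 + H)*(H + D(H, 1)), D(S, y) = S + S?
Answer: 50707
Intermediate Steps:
D(S, y) = 2*S
N(s, H) = 3*H*(-61 + H) (N(s, H) = (-61 + H)*(H + 2*H) = (-61 + H)*(3*H) = 3*H*(-61 + H))
N(91, -10) + 48577 = 3*(-10)*(-61 - 10) + 48577 = 3*(-10)*(-71) + 48577 = 2130 + 48577 = 50707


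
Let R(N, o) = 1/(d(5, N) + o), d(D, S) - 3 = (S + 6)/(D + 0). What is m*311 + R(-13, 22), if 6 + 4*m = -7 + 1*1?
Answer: -110089/118 ≈ -932.96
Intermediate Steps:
m = -3 (m = -3/2 + (-7 + 1*1)/4 = -3/2 + (-7 + 1)/4 = -3/2 + (1/4)*(-6) = -3/2 - 3/2 = -3)
d(D, S) = 3 + (6 + S)/D (d(D, S) = 3 + (S + 6)/(D + 0) = 3 + (6 + S)/D)
R(N, o) = 1/(21/5 + o + N/5) (R(N, o) = 1/((6 + N + 3*5)/5 + o) = 1/((6 + N + 15)/5 + o) = 1/((21 + N)/5 + o) = 1/((21/5 + N/5) + o) = 1/(21/5 + o + N/5))
m*311 + R(-13, 22) = -3*311 + 5/(21 - 13 + 5*22) = -933 + 5/(21 - 13 + 110) = -933 + 5/118 = -110089/118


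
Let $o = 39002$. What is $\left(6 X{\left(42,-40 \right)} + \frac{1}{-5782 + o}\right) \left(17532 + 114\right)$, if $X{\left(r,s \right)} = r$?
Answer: $\frac{73861223943}{16610} \approx 4.4468 \cdot 10^{6}$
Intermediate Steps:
$\left(6 X{\left(42,-40 \right)} + \frac{1}{-5782 + o}\right) \left(17532 + 114\right) = \left(6 \cdot 42 + \frac{1}{-5782 + 39002}\right) \left(17532 + 114\right) = \left(252 + \frac{1}{33220}\right) 17646 = \frac{8371441}{33220} \cdot 17646 = \frac{73861223943}{16610}$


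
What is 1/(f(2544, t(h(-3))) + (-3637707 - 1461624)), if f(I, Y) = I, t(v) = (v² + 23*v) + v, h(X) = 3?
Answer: -1/5096787 ≈ -1.9620e-7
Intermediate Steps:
t(v) = v² + 24*v
1/(f(2544, t(h(-3))) + (-3637707 - 1461624)) = 1/(2544 + (-3637707 - 1461624)) = 1/(2544 - 5099331) = 1/(-5096787) = -1/5096787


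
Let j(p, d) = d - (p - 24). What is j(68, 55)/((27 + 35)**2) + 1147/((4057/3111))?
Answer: 13716655175/15595108 ≈ 879.55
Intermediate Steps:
j(p, d) = 24 + d - p (j(p, d) = d - (-24 + p) = d + (24 - p) = 24 + d - p)
j(68, 55)/((27 + 35)**2) + 1147/((4057/3111)) = (24 + 55 - 1*68)/((27 + 35)**2) + 1147/((4057/3111)) = (24 + 55 - 68)/(62**2) + 1147/((4057*(1/3111))) = 11/3844 + 1147/(4057/3111) = 11*(1/3844) + 1147*(3111/4057) = 11/3844 + 3568317/4057 = 13716655175/15595108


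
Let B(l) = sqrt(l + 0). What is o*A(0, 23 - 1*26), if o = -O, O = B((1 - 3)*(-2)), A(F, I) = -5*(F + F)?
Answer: 0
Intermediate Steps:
A(F, I) = -10*F
B(l) = sqrt(l)
O = 2 (O = sqrt((1 - 3)*(-2)) = sqrt(-2*(-2)) = sqrt(4) = 2)
o = -2 (o = -1*2 = -2)
o*A(0, 23 - 1*26) = -(-20)*0 = -2*0 = 0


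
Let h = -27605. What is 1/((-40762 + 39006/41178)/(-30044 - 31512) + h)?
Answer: -422458828/11661696203835 ≈ -3.6226e-5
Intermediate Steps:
1/((-40762 + 39006/41178)/(-30044 - 31512) + h) = 1/((-40762 + 39006/41178)/(-30044 - 31512) - 27605) = 1/((-40762 + 39006*(1/41178))/(-61556) - 27605) = 1/((-40762 + 6501/6863)*(-1/61556) - 27605) = 1/(-279743105/6863*(-1/61556) - 27605) = 1/(279743105/422458828 - 27605) = 1/(-11661696203835/422458828) = -422458828/11661696203835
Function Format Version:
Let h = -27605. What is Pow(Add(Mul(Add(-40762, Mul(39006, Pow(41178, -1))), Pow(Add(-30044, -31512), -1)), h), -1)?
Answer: Rational(-422458828, 11661696203835) ≈ -3.6226e-5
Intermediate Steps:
Pow(Add(Mul(Add(-40762, Mul(39006, Pow(41178, -1))), Pow(Add(-30044, -31512), -1)), h), -1) = Pow(Add(Mul(Add(-40762, Mul(39006, Pow(41178, -1))), Pow(Add(-30044, -31512), -1)), -27605), -1) = Pow(Add(Mul(Add(-40762, Mul(39006, Rational(1, 41178))), Pow(-61556, -1)), -27605), -1) = Pow(Add(Mul(Add(-40762, Rational(6501, 6863)), Rational(-1, 61556)), -27605), -1) = Pow(Add(Mul(Rational(-279743105, 6863), Rational(-1, 61556)), -27605), -1) = Pow(Add(Rational(279743105, 422458828), -27605), -1) = Pow(Rational(-11661696203835, 422458828), -1) = Rational(-422458828, 11661696203835)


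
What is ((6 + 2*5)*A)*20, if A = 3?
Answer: 960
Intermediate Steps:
((6 + 2*5)*A)*20 = ((6 + 2*5)*3)*20 = ((6 + 10)*3)*20 = (16*3)*20 = 48*20 = 960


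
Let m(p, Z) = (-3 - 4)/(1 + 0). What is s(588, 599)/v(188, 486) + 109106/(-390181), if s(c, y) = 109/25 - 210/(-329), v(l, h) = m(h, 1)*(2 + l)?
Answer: -24685276359/87107908250 ≈ -0.28339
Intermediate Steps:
m(p, Z) = -7 (m(p, Z) = -7/1 = -7*1 = -7)
v(l, h) = -14 - 7*l (v(l, h) = -7*(2 + l) = -14 - 7*l)
s(c, y) = 5873/1175 (s(c, y) = 109*(1/25) - 210*(-1/329) = 109/25 + 30/47 = 5873/1175)
s(588, 599)/v(188, 486) + 109106/(-390181) = 5873/(1175*(-14 - 7*188)) + 109106/(-390181) = 5873/(1175*(-14 - 1316)) + 109106*(-1/390181) = (5873/1175)/(-1330) - 109106/390181 = (5873/1175)*(-1/1330) - 109106/390181 = -839/223250 - 109106/390181 = -24685276359/87107908250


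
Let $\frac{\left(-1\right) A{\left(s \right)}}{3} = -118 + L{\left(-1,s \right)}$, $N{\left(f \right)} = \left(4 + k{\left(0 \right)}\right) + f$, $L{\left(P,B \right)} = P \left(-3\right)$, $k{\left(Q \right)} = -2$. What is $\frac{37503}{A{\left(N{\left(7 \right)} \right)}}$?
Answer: $\frac{12501}{115} \approx 108.7$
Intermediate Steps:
$L{\left(P,B \right)} = - 3 P$
$N{\left(f \right)} = 2 + f$ ($N{\left(f \right)} = \left(4 - 2\right) + f = 2 + f$)
$A{\left(s \right)} = 345$ ($A{\left(s \right)} = - 3 \left(-118 - -3\right) = - 3 \left(-118 + 3\right) = \left(-3\right) \left(-115\right) = 345$)
$\frac{37503}{A{\left(N{\left(7 \right)} \right)}} = \frac{37503}{345} = 37503 \cdot \frac{1}{345} = \frac{12501}{115}$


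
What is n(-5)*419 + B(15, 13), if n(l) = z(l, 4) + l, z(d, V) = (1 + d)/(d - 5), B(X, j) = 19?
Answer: -9542/5 ≈ -1908.4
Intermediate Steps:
z(d, V) = (1 + d)/(-5 + d)
n(l) = l + (1 + l)/(-5 + l) (n(l) = (1 + l)/(-5 + l) + l = l + (1 + l)/(-5 + l))
n(-5)*419 + B(15, 13) = ((1 - 5 - 5*(-5 - 5))/(-5 - 5))*419 + 19 = ((1 - 5 - 5*(-10))/(-10))*419 + 19 = -(1 - 5 + 50)/10*419 + 19 = -⅒*46*419 + 19 = -23/5*419 + 19 = -9637/5 + 19 = -9542/5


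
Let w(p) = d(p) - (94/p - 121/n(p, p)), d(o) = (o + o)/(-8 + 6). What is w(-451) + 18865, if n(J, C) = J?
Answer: 8711489/451 ≈ 19316.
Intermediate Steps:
d(o) = -o (d(o) = (2*o)/(-2) = (2*o)*(-1/2) = -o)
w(p) = -p + 27/p (w(p) = -p - (94/p - 121/p) = -p - (-27)/p = -p + 27/p)
w(-451) + 18865 = (-1*(-451) + 27/(-451)) + 18865 = (451 + 27*(-1/451)) + 18865 = (451 - 27/451) + 18865 = 203374/451 + 18865 = 8711489/451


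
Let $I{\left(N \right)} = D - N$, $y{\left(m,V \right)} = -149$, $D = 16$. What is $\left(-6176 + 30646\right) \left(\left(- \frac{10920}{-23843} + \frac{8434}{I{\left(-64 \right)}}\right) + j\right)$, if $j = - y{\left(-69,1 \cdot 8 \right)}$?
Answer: $\frac{594833915917}{95372} \approx 6.237 \cdot 10^{6}$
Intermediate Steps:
$I{\left(N \right)} = 16 - N$
$j = 149$ ($j = \left(-1\right) \left(-149\right) = 149$)
$\left(-6176 + 30646\right) \left(\left(- \frac{10920}{-23843} + \frac{8434}{I{\left(-64 \right)}}\right) + j\right) = \left(-6176 + 30646\right) \left(\left(- \frac{10920}{-23843} + \frac{8434}{16 - -64}\right) + 149\right) = 24470 \left(\left(\left(-10920\right) \left(- \frac{1}{23843}\right) + \frac{8434}{16 + 64}\right) + 149\right) = 24470 \left(\left(\frac{10920}{23843} + \frac{8434}{80}\right) + 149\right) = 24470 \left(\left(\frac{10920}{23843} + 8434 \cdot \frac{1}{80}\right) + 149\right) = 24470 \left(\left(\frac{10920}{23843} + \frac{4217}{40}\right) + 149\right) = 24470 \left(\frac{100982731}{953720} + 149\right) = 24470 \cdot \frac{243087011}{953720} = \frac{594833915917}{95372}$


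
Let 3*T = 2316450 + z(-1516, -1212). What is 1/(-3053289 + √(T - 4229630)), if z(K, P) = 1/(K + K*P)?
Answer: -16816379988492/51345287081196407627 - 2*I*√26219770352523361173/51345287081196407627 ≈ -3.2752e-7 - 1.9945e-10*I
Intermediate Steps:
T = 4252714960201/5507628 (T = (2316450 + 1/((-1516)*(1 - 1212)))/3 = (2316450 - 1/1516/(-1211))/3 = (2316450 - 1/1516*(-1/1211))/3 = (2316450 + 1/1835876)/3 = (⅓)*(4252714960201/1835876) = 4252714960201/5507628 ≈ 7.7215e+5)
1/(-3053289 + √(T - 4229630)) = 1/(-3053289 + √(4252714960201/5507628 - 4229630)) = 1/(-3053289 + √(-19042513657439/5507628)) = 1/(-3053289 + I*√26219770352523361173/2753814)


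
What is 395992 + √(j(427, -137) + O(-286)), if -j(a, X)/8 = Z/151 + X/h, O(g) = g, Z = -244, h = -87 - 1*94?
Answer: 395992 + 15*I*√926684886/27331 ≈ 3.9599e+5 + 16.707*I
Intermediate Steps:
h = -181 (h = -87 - 94 = -181)
j(a, X) = 1952/151 + 8*X/181 (j(a, X) = -8*(-244/151 + X/(-181)) = -8*(-244*1/151 + X*(-1/181)) = -8*(-244/151 - X/181) = 1952/151 + 8*X/181)
395992 + √(j(427, -137) + O(-286)) = 395992 + √((1952/151 + (8/181)*(-137)) - 286) = 395992 + √((1952/151 - 1096/181) - 286) = 395992 + √(187816/27331 - 286) = 395992 + √(-7628850/27331) = 395992 + 15*I*√926684886/27331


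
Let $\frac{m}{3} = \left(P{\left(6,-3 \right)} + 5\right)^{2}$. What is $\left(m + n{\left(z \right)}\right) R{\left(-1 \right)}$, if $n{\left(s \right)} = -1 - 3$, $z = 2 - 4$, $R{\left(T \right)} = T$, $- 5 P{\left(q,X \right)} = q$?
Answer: $- \frac{983}{25} \approx -39.32$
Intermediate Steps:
$P{\left(q,X \right)} = - \frac{q}{5}$
$z = -2$ ($z = 2 - 4 = -2$)
$n{\left(s \right)} = -4$
$m = \frac{1083}{25}$ ($m = 3 \left(\left(- \frac{1}{5}\right) 6 + 5\right)^{2} = 3 \left(- \frac{6}{5} + 5\right)^{2} = 3 \left(\frac{19}{5}\right)^{2} = 3 \cdot \frac{361}{25} = \frac{1083}{25} \approx 43.32$)
$\left(m + n{\left(z \right)}\right) R{\left(-1 \right)} = \left(\frac{1083}{25} - 4\right) \left(-1\right) = \frac{983}{25} \left(-1\right) = - \frac{983}{25}$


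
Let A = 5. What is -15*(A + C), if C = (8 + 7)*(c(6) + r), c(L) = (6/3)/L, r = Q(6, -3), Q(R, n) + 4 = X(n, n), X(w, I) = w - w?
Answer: 750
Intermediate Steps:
X(w, I) = 0
Q(R, n) = -4 (Q(R, n) = -4 + 0 = -4)
r = -4
c(L) = 2/L (c(L) = (6*(1/3))/L = 2/L)
C = -55 (C = (8 + 7)*(2/6 - 4) = 15*(2*(1/6) - 4) = 15*(1/3 - 4) = 15*(-11/3) = -55)
-15*(A + C) = -15*(5 - 55) = -15*(-50) = 750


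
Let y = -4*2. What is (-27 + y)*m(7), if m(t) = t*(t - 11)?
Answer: 980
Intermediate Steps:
m(t) = t*(-11 + t)
y = -8
(-27 + y)*m(7) = (-27 - 8)*(7*(-11 + 7)) = -245*(-4) = -35*(-28) = 980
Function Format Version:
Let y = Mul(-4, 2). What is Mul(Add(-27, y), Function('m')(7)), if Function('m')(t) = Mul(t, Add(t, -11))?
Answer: 980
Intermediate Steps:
Function('m')(t) = Mul(t, Add(-11, t))
y = -8
Mul(Add(-27, y), Function('m')(7)) = Mul(Add(-27, -8), Mul(7, Add(-11, 7))) = Mul(-35, Mul(7, -4)) = Mul(-35, -28) = 980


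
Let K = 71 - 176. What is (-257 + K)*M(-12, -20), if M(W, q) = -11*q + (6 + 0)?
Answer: -81812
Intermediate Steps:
M(W, q) = 6 - 11*q (M(W, q) = -11*q + 6 = 6 - 11*q)
K = -105
(-257 + K)*M(-12, -20) = (-257 - 105)*(6 - 11*(-20)) = -362*(6 + 220) = -362*226 = -81812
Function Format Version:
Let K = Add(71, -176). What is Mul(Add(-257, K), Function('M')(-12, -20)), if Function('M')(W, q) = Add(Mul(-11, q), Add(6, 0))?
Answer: -81812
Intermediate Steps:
Function('M')(W, q) = Add(6, Mul(-11, q)) (Function('M')(W, q) = Add(Mul(-11, q), 6) = Add(6, Mul(-11, q)))
K = -105
Mul(Add(-257, K), Function('M')(-12, -20)) = Mul(Add(-257, -105), Add(6, Mul(-11, -20))) = Mul(-362, Add(6, 220)) = Mul(-362, 226) = -81812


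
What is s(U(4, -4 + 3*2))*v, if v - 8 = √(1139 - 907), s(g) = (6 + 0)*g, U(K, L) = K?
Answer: 192 + 48*√58 ≈ 557.56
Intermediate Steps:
s(g) = 6*g
v = 8 + 2*√58 (v = 8 + √(1139 - 907) = 8 + √232 = 8 + 2*√58 ≈ 23.232)
s(U(4, -4 + 3*2))*v = (6*4)*(8 + 2*√58) = 24*(8 + 2*√58) = 192 + 48*√58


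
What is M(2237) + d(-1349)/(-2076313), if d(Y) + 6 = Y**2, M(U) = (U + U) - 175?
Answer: 8924249792/2076313 ≈ 4298.1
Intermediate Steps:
M(U) = -175 + 2*U (M(U) = 2*U - 175 = -175 + 2*U)
d(Y) = -6 + Y**2
M(2237) + d(-1349)/(-2076313) = (-175 + 2*2237) + (-6 + (-1349)**2)/(-2076313) = (-175 + 4474) + (-6 + 1819801)*(-1/2076313) = 4299 + 1819795*(-1/2076313) = 4299 - 1819795/2076313 = 8924249792/2076313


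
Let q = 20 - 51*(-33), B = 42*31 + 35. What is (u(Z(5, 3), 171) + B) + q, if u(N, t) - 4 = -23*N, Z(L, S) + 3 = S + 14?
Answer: 2722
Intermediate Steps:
Z(L, S) = 11 + S (Z(L, S) = -3 + (S + 14) = -3 + (14 + S) = 11 + S)
u(N, t) = 4 - 23*N
B = 1337 (B = 1302 + 35 = 1337)
q = 1703 (q = 20 + 1683 = 1703)
(u(Z(5, 3), 171) + B) + q = ((4 - 23*(11 + 3)) + 1337) + 1703 = ((4 - 23*14) + 1337) + 1703 = ((4 - 322) + 1337) + 1703 = (-318 + 1337) + 1703 = 1019 + 1703 = 2722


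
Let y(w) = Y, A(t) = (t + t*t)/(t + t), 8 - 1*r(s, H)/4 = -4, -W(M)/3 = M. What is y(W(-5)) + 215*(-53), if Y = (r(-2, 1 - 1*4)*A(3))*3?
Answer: -11107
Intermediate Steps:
W(M) = -3*M
r(s, H) = 48 (r(s, H) = 32 - 4*(-4) = 32 + 16 = 48)
A(t) = (t + t²)/(2*t) (A(t) = (t + t²)/((2*t)) = (t + t²)*(1/(2*t)) = (t + t²)/(2*t))
Y = 288 (Y = (48*(½ + (½)*3))*3 = (48*(½ + 3/2))*3 = (48*2)*3 = 96*3 = 288)
y(w) = 288
y(W(-5)) + 215*(-53) = 288 + 215*(-53) = 288 - 11395 = -11107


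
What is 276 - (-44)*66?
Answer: 3180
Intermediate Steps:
276 - (-44)*66 = 276 - 44*(-66) = 276 + 2904 = 3180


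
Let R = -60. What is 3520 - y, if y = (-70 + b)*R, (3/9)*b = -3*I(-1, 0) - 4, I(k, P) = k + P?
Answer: -860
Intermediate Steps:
I(k, P) = P + k
b = -3 (b = 3*(-3*(0 - 1) - 4) = 3*(-3*(-1) - 4) = 3*(3 - 4) = 3*(-1) = -3)
y = 4380 (y = (-70 - 3)*(-60) = -73*(-60) = 4380)
3520 - y = 3520 - 1*4380 = 3520 - 4380 = -860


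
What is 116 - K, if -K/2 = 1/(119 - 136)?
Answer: 1970/17 ≈ 115.88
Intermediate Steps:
K = 2/17 (K = -2/(119 - 136) = -2/(-17) = -2*(-1/17) = 2/17 ≈ 0.11765)
116 - K = 116 - 1*2/17 = 116 - 2/17 = 1970/17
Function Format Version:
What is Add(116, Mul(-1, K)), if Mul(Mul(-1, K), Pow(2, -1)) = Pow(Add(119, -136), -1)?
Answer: Rational(1970, 17) ≈ 115.88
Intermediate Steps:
K = Rational(2, 17) (K = Mul(-2, Pow(Add(119, -136), -1)) = Mul(-2, Pow(-17, -1)) = Mul(-2, Rational(-1, 17)) = Rational(2, 17) ≈ 0.11765)
Add(116, Mul(-1, K)) = Add(116, Mul(-1, Rational(2, 17))) = Add(116, Rational(-2, 17)) = Rational(1970, 17)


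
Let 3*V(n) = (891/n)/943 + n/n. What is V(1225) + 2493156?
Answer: 8640095602966/3465525 ≈ 2.4932e+6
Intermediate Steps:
V(n) = ⅓ + 297/(943*n) (V(n) = ((891/n)/943 + n/n)/3 = ((891/n)*(1/943) + 1)/3 = (891/(943*n) + 1)/3 = (1 + 891/(943*n))/3 = ⅓ + 297/(943*n))
V(1225) + 2493156 = (1/2829)*(891 + 943*1225)/1225 + 2493156 = (1/2829)*(1/1225)*(891 + 1155175) + 2493156 = (1/2829)*(1/1225)*1156066 + 2493156 = 1156066/3465525 + 2493156 = 8640095602966/3465525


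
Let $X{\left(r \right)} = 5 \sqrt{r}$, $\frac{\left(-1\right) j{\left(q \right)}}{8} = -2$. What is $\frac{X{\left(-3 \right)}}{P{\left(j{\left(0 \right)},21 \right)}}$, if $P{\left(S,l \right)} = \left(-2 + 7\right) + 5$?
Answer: $\frac{i \sqrt{3}}{2} \approx 0.86602 i$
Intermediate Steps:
$j{\left(q \right)} = 16$ ($j{\left(q \right)} = \left(-8\right) \left(-2\right) = 16$)
$P{\left(S,l \right)} = 10$ ($P{\left(S,l \right)} = 5 + 5 = 10$)
$\frac{X{\left(-3 \right)}}{P{\left(j{\left(0 \right)},21 \right)}} = \frac{5 \sqrt{-3}}{10} = 5 i \sqrt{3} \cdot \frac{1}{10} = \frac{i \sqrt{3}}{2}$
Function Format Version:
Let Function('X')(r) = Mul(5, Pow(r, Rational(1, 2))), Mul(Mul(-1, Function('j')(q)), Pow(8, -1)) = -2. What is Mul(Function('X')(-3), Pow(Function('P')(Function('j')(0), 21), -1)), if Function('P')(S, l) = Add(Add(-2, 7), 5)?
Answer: Mul(Rational(1, 2), I, Pow(3, Rational(1, 2))) ≈ Mul(0.86602, I)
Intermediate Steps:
Function('j')(q) = 16 (Function('j')(q) = Mul(-8, -2) = 16)
Function('P')(S, l) = 10 (Function('P')(S, l) = Add(5, 5) = 10)
Mul(Function('X')(-3), Pow(Function('P')(Function('j')(0), 21), -1)) = Mul(Mul(5, Pow(-3, Rational(1, 2))), Pow(10, -1)) = Mul(Mul(5, Mul(I, Pow(3, Rational(1, 2)))), Rational(1, 10)) = Mul(Mul(5, I, Pow(3, Rational(1, 2))), Rational(1, 10)) = Mul(Rational(1, 2), I, Pow(3, Rational(1, 2)))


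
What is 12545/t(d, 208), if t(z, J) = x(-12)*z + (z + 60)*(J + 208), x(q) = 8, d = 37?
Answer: 12545/40648 ≈ 0.30863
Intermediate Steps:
t(z, J) = 8*z + (60 + z)*(208 + J) (t(z, J) = 8*z + (z + 60)*(J + 208) = 8*z + (60 + z)*(208 + J))
12545/t(d, 208) = 12545/(12480 + 60*208 + 216*37 + 208*37) = 12545/(12480 + 12480 + 7992 + 7696) = 12545/40648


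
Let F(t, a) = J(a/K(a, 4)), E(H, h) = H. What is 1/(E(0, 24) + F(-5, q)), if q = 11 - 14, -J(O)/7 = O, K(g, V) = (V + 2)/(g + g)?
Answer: -1/21 ≈ -0.047619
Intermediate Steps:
K(g, V) = (2 + V)/(2*g) (K(g, V) = (2 + V)/((2*g)) = (2 + V)*(1/(2*g)) = (2 + V)/(2*g))
J(O) = -7*O
q = -3
F(t, a) = -7*a²/3 (F(t, a) = -7*a/((2 + 4)/(2*a)) = -7*a/((½)*6/a) = -7*a/(3/a) = -7*a*a/3 = -7*a²/3)
1/(E(0, 24) + F(-5, q)) = 1/(0 - 7/3*(-3)²) = 1/(0 - 7/3*9) = 1/(0 - 21) = 1/(-21) = -1/21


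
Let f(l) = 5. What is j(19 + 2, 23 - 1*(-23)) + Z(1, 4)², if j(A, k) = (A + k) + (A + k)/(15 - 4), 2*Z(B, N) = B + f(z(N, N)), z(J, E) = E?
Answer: 903/11 ≈ 82.091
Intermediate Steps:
Z(B, N) = 5/2 + B/2 (Z(B, N) = (B + 5)/2 = (5 + B)/2 = 5/2 + B/2)
j(A, k) = 12*A/11 + 12*k/11 (j(A, k) = (A + k) + (A + k)/11 = (A + k) + (A + k)*(1/11) = (A + k) + (A/11 + k/11) = 12*A/11 + 12*k/11)
j(19 + 2, 23 - 1*(-23)) + Z(1, 4)² = (12*(19 + 2)/11 + 12*(23 - 1*(-23))/11) + (5/2 + (½)*1)² = ((12/11)*21 + 12*(23 + 23)/11) + (5/2 + ½)² = (252/11 + (12/11)*46) + 3² = (252/11 + 552/11) + 9 = 804/11 + 9 = 903/11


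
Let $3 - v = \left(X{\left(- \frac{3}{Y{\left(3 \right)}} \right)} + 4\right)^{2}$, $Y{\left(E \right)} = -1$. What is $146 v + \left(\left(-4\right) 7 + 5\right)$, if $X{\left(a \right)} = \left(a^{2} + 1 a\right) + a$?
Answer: $-52291$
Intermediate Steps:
$X{\left(a \right)} = a^{2} + 2 a$ ($X{\left(a \right)} = \left(a^{2} + a\right) + a = \left(a + a^{2}\right) + a = a^{2} + 2 a$)
$v = -358$ ($v = 3 - \left(- \frac{3}{-1} \left(2 - \frac{3}{-1}\right) + 4\right)^{2} = 3 - \left(\left(-3\right) \left(-1\right) \left(2 - -3\right) + 4\right)^{2} = 3 - \left(3 \left(2 + 3\right) + 4\right)^{2} = 3 - \left(3 \cdot 5 + 4\right)^{2} = 3 - \left(15 + 4\right)^{2} = 3 - 19^{2} = 3 - 361 = -358$)
$146 v + \left(\left(-4\right) 7 + 5\right) = 146 \left(-358\right) + \left(\left(-4\right) 7 + 5\right) = -52268 + \left(-28 + 5\right) = -52268 - 23 = -52291$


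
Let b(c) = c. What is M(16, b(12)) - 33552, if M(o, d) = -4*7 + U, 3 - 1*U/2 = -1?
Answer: -33572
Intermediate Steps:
U = 8 (U = 6 - 2*(-1) = 6 + 2 = 8)
M(o, d) = -20 (M(o, d) = -4*7 + 8 = -28 + 8 = -20)
M(16, b(12)) - 33552 = -20 - 33552 = -33572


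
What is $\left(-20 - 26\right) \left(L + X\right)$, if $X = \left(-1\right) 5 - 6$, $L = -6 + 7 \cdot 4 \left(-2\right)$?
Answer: $3358$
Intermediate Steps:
$L = -62$ ($L = -6 + 7 \left(-8\right) = -6 - 56 = -62$)
$X = -11$ ($X = -5 - 6 = -11$)
$\left(-20 - 26\right) \left(L + X\right) = \left(-20 - 26\right) \left(-62 - 11\right) = \left(-20 - 26\right) \left(-73\right) = \left(-46\right) \left(-73\right) = 3358$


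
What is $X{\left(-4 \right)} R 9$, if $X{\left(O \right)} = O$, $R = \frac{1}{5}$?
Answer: $- \frac{36}{5} \approx -7.2$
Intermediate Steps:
$R = \frac{1}{5} \approx 0.2$
$X{\left(-4 \right)} R 9 = \left(-4\right) \frac{1}{5} \cdot 9 = \left(- \frac{4}{5}\right) 9 = - \frac{36}{5}$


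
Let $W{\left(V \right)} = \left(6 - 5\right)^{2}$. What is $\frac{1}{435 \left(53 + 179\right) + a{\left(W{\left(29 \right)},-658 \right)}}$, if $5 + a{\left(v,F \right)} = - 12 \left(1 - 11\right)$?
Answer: $\frac{1}{101035} \approx 9.8976 \cdot 10^{-6}$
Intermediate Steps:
$W{\left(V \right)} = 1$ ($W{\left(V \right)} = 1^{2} = 1$)
$a{\left(v,F \right)} = 115$ ($a{\left(v,F \right)} = -5 - 12 \left(1 - 11\right) = -5 - -120 = -5 + 120 = 115$)
$\frac{1}{435 \left(53 + 179\right) + a{\left(W{\left(29 \right)},-658 \right)}} = \frac{1}{435 \left(53 + 179\right) + 115} = \frac{1}{435 \cdot 232 + 115} = \frac{1}{100920 + 115} = \frac{1}{101035}$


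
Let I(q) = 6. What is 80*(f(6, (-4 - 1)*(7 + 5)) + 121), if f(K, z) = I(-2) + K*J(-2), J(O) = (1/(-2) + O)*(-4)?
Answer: 14960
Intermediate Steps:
J(O) = 2 - 4*O (J(O) = (-½ + O)*(-4) = 2 - 4*O)
f(K, z) = 6 + 10*K (f(K, z) = 6 + K*(2 - 4*(-2)) = 6 + K*(2 + 8) = 6 + K*10 = 6 + 10*K)
80*(f(6, (-4 - 1)*(7 + 5)) + 121) = 80*((6 + 10*6) + 121) = 80*((6 + 60) + 121) = 80*(66 + 121) = 80*187 = 14960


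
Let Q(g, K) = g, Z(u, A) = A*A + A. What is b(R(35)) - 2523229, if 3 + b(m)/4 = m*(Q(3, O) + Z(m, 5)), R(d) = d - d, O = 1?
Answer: -2523241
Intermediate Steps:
R(d) = 0
Z(u, A) = A + A**2 (Z(u, A) = A**2 + A = A + A**2)
b(m) = -12 + 132*m (b(m) = -12 + 4*(m*(3 + 5*(1 + 5))) = -12 + 4*(m*(3 + 5*6)) = -12 + 4*(m*(3 + 30)) = -12 + 4*(m*33) = -12 + 4*(33*m) = -12 + 132*m)
b(R(35)) - 2523229 = (-12 + 132*0) - 2523229 = (-12 + 0) - 2523229 = -12 - 2523229 = -2523241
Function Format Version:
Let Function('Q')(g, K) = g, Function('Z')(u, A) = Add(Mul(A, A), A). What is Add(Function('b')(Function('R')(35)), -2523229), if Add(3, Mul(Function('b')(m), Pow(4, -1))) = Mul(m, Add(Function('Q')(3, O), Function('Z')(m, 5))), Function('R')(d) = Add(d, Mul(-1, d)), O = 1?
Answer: -2523241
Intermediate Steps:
Function('R')(d) = 0
Function('Z')(u, A) = Add(A, Pow(A, 2)) (Function('Z')(u, A) = Add(Pow(A, 2), A) = Add(A, Pow(A, 2)))
Function('b')(m) = Add(-12, Mul(132, m)) (Function('b')(m) = Add(-12, Mul(4, Mul(m, Add(3, Mul(5, Add(1, 5)))))) = Add(-12, Mul(4, Mul(m, Add(3, Mul(5, 6))))) = Add(-12, Mul(4, Mul(m, Add(3, 30)))) = Add(-12, Mul(4, Mul(m, 33))) = Add(-12, Mul(4, Mul(33, m))) = Add(-12, Mul(132, m)))
Add(Function('b')(Function('R')(35)), -2523229) = Add(Add(-12, Mul(132, 0)), -2523229) = Add(Add(-12, 0), -2523229) = Add(-12, -2523229) = -2523241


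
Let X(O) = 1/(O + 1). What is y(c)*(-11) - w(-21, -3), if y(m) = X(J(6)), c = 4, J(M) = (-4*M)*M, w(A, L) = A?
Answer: 274/13 ≈ 21.077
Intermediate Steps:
J(M) = -4*M²
X(O) = 1/(1 + O)
y(m) = -1/143 (y(m) = 1/(1 - 4*6²) = 1/(1 - 4*36) = 1/(1 - 144) = 1/(-143) = -1/143)
y(c)*(-11) - w(-21, -3) = -1/143*(-11) - 1*(-21) = 1/13 + 21 = 274/13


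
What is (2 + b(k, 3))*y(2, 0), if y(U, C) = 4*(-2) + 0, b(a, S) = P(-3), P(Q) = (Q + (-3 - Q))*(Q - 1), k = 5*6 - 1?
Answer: -112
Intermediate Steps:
k = 29 (k = 30 - 1 = 29)
P(Q) = 3 - 3*Q (P(Q) = -3*(-1 + Q) = 3 - 3*Q)
b(a, S) = 12 (b(a, S) = 3 - 3*(-3) = 3 + 9 = 12)
y(U, C) = -8 (y(U, C) = -8 + 0 = -8)
(2 + b(k, 3))*y(2, 0) = (2 + 12)*(-8) = 14*(-8) = -112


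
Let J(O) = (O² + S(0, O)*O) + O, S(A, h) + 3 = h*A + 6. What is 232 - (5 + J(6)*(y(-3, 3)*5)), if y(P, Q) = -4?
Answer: 1427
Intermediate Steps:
S(A, h) = 3 + A*h (S(A, h) = -3 + (h*A + 6) = -3 + (A*h + 6) = -3 + (6 + A*h) = 3 + A*h)
J(O) = O² + 4*O (J(O) = (O² + (3 + 0*O)*O) + O = (O² + (3 + 0)*O) + O = (O² + 3*O) + O = O² + 4*O)
232 - (5 + J(6)*(y(-3, 3)*5)) = 232 - (5 + (6*(4 + 6))*(-4*5)) = 232 - (5 + (6*10)*(-20)) = 232 - (5 + 60*(-20)) = 232 - (5 - 1200) = 232 - 1*(-1195) = 232 + 1195 = 1427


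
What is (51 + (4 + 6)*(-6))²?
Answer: 81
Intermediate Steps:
(51 + (4 + 6)*(-6))² = (51 + 10*(-6))² = (51 - 60)² = (-9)² = 81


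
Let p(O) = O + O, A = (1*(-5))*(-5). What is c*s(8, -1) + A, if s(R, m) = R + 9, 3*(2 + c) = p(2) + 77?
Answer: 450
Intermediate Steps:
A = 25 (A = -5*(-5) = 25)
p(O) = 2*O
c = 25 (c = -2 + (2*2 + 77)/3 = -2 + (4 + 77)/3 = -2 + (⅓)*81 = -2 + 27 = 25)
s(R, m) = 9 + R
c*s(8, -1) + A = 25*(9 + 8) + 25 = 25*17 + 25 = 425 + 25 = 450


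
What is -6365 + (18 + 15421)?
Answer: 9074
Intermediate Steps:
-6365 + (18 + 15421) = -6365 + 15439 = 9074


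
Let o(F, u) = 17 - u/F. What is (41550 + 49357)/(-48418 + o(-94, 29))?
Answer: -8545258/4549665 ≈ -1.8782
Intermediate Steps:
o(F, u) = 17 - u/F
(41550 + 49357)/(-48418 + o(-94, 29)) = (41550 + 49357)/(-48418 + (17 - 1*29/(-94))) = 90907/(-48418 + (17 - 1*29*(-1/94))) = 90907/(-48418 + (17 + 29/94)) = 90907/(-48418 + 1627/94) = 90907/(-4549665/94) = 90907*(-94/4549665) = -8545258/4549665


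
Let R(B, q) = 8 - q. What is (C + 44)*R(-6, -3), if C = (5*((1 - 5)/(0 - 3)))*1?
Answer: 1672/3 ≈ 557.33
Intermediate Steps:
C = 20/3 (C = (5*(-4/(-3)))*1 = (5*(-4*(-⅓)))*1 = (5*(4/3))*1 = (20/3)*1 = 20/3 ≈ 6.6667)
(C + 44)*R(-6, -3) = (20/3 + 44)*(8 - 1*(-3)) = 152*(8 + 3)/3 = (152/3)*11 = 1672/3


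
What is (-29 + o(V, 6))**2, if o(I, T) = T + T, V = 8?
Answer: 289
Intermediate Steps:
o(I, T) = 2*T
(-29 + o(V, 6))**2 = (-29 + 2*6)**2 = (-29 + 12)**2 = (-17)**2 = 289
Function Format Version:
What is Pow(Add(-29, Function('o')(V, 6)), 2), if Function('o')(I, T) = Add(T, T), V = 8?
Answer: 289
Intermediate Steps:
Function('o')(I, T) = Mul(2, T)
Pow(Add(-29, Function('o')(V, 6)), 2) = Pow(Add(-29, Mul(2, 6)), 2) = Pow(Add(-29, 12), 2) = Pow(-17, 2) = 289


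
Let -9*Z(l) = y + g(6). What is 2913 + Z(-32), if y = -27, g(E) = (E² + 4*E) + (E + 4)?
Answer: 26174/9 ≈ 2908.2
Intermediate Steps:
g(E) = 4 + E² + 5*E (g(E) = (E² + 4*E) + (4 + E) = 4 + E² + 5*E)
Z(l) = -43/9 (Z(l) = -(-27 + (4 + 6² + 5*6))/9 = -(-27 + (4 + 36 + 30))/9 = -(-27 + 70)/9 = -⅑*43 = -43/9)
2913 + Z(-32) = 2913 - 43/9 = 26174/9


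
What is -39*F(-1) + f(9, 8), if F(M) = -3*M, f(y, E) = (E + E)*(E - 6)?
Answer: -85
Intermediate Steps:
f(y, E) = 2*E*(-6 + E) (f(y, E) = (2*E)*(-6 + E) = 2*E*(-6 + E))
-39*F(-1) + f(9, 8) = -(-117)*(-1) + 2*8*(-6 + 8) = -39*3 + 2*8*2 = -117 + 32 = -85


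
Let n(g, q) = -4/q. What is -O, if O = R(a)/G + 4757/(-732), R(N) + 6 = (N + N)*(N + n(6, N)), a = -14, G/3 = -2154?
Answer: 1723135/262788 ≈ 6.5571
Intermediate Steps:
G = -6462 (G = 3*(-2154) = -6462)
R(N) = -6 + 2*N*(N - 4/N) (R(N) = -6 + (N + N)*(N - 4/N) = -6 + (2*N)*(N - 4/N) = -6 + 2*N*(N - 4/N))
O = -1723135/262788 (O = (-14 + 2*(-14)²)/(-6462) + 4757/(-732) = (-14 + 2*196)*(-1/6462) + 4757*(-1/732) = (-14 + 392)*(-1/6462) - 4757/732 = 378*(-1/6462) - 4757/732 = -21/359 - 4757/732 = -1723135/262788 ≈ -6.5571)
-O = -1*(-1723135/262788) = 1723135/262788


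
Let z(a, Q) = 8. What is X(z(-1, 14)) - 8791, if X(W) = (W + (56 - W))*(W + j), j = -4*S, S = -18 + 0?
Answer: -4311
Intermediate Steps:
S = -18
j = 72 (j = -4*(-18) = 72)
X(W) = 4032 + 56*W (X(W) = (W + (56 - W))*(W + 72) = 56*(72 + W) = 4032 + 56*W)
X(z(-1, 14)) - 8791 = (4032 + 56*8) - 8791 = (4032 + 448) - 8791 = 4480 - 8791 = -4311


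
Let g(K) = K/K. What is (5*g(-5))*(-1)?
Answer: -5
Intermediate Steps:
g(K) = 1
(5*g(-5))*(-1) = (5*1)*(-1) = 5*(-1) = -5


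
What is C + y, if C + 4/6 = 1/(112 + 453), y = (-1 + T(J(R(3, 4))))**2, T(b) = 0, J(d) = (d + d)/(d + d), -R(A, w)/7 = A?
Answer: 568/1695 ≈ 0.33510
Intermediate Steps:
R(A, w) = -7*A
J(d) = 1 (J(d) = (2*d)/((2*d)) = (2*d)*(1/(2*d)) = 1)
y = 1 (y = (-1 + 0)**2 = (-1)**2 = 1)
C = -1127/1695 (C = -2/3 + 1/(112 + 453) = -2/3 + 1/565 = -1127/1695 ≈ -0.66490)
C + y = -1127/1695 + 1 = 568/1695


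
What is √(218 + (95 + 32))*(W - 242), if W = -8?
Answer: -250*√345 ≈ -4643.5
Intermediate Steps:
√(218 + (95 + 32))*(W - 242) = √(218 + (95 + 32))*(-8 - 242) = √(218 + 127)*(-250) = √345*(-250) = -250*√345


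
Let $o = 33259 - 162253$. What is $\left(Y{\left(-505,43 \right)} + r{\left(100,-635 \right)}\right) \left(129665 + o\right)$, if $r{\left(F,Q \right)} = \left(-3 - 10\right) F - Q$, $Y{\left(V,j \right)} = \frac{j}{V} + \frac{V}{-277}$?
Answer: $- \frac{62255655781}{139885} \approx -4.4505 \cdot 10^{5}$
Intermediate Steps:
$Y{\left(V,j \right)} = - \frac{V}{277} + \frac{j}{V}$ ($Y{\left(V,j \right)} = \frac{j}{V} + V \left(- \frac{1}{277}\right) = \frac{j}{V} - \frac{V}{277} = - \frac{V}{277} + \frac{j}{V}$)
$r{\left(F,Q \right)} = - Q - 13 F$ ($r{\left(F,Q \right)} = - 13 F - Q = - Q - 13 F$)
$o = -128994$ ($o = 33259 - 162253 = -128994$)
$\left(Y{\left(-505,43 \right)} + r{\left(100,-635 \right)}\right) \left(129665 + o\right) = \left(\left(\left(- \frac{1}{277}\right) \left(-505\right) + \frac{43}{-505}\right) - 665\right) \left(129665 - 128994\right) = \left(\left(\frac{505}{277} + 43 \left(- \frac{1}{505}\right)\right) + \left(635 - 1300\right)\right) 671 = \left(\left(\frac{505}{277} - \frac{43}{505}\right) - 665\right) 671 = \left(\frac{243114}{139885} - 665\right) 671 = \left(- \frac{92780411}{139885}\right) 671 = - \frac{62255655781}{139885}$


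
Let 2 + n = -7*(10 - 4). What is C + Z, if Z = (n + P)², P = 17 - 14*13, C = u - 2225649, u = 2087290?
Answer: -94678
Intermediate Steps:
n = -44 (n = -2 - 7*(10 - 4) = -2 - 7*6 = -2 - 42 = -44)
C = -138359 (C = 2087290 - 2225649 = -138359)
P = -165 (P = 17 - 182 = -165)
Z = 43681 (Z = (-44 - 165)² = (-209)² = 43681)
C + Z = -138359 + 43681 = -94678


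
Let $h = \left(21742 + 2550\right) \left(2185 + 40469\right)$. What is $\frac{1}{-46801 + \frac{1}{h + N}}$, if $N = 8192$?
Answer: $- \frac{1036159160}{48493284847159} \approx -2.1367 \cdot 10^{-5}$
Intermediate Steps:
$h = 1036150968$ ($h = 24292 \cdot 42654 = 1036150968$)
$\frac{1}{-46801 + \frac{1}{h + N}} = \frac{1}{-46801 + \frac{1}{1036150968 + 8192}} = \frac{1}{-46801 + \frac{1}{1036159160}} = \frac{1}{- \frac{48493284847159}{1036159160}} = - \frac{1036159160}{48493284847159}$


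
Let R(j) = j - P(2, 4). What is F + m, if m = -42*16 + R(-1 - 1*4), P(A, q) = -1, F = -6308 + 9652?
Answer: 2668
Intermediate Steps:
F = 3344
R(j) = 1 + j (R(j) = j - 1*(-1) = j + 1 = 1 + j)
m = -676 (m = -42*16 + (1 + (-1 - 1*4)) = -672 + (1 + (-1 - 4)) = -672 + (1 - 5) = -672 - 4 = -676)
F + m = 3344 - 676 = 2668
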